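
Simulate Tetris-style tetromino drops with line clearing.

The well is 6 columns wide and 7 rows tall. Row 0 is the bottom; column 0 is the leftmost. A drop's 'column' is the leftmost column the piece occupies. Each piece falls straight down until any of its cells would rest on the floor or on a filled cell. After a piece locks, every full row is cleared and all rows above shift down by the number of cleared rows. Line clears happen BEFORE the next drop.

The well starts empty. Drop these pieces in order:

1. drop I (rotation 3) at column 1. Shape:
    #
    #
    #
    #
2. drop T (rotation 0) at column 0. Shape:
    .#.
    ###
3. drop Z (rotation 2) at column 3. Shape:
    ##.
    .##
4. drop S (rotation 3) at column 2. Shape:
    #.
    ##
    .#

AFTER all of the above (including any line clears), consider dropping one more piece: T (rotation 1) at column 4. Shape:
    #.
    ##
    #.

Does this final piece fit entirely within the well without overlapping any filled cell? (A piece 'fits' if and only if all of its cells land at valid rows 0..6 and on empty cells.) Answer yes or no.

Answer: yes

Derivation:
Drop 1: I rot3 at col 1 lands with bottom-row=0; cleared 0 line(s) (total 0); column heights now [0 4 0 0 0 0], max=4
Drop 2: T rot0 at col 0 lands with bottom-row=4; cleared 0 line(s) (total 0); column heights now [5 6 5 0 0 0], max=6
Drop 3: Z rot2 at col 3 lands with bottom-row=0; cleared 0 line(s) (total 0); column heights now [5 6 5 2 2 1], max=6
Drop 4: S rot3 at col 2 lands with bottom-row=4; cleared 0 line(s) (total 0); column heights now [5 6 7 6 2 1], max=7
Test piece T rot1 at col 4 (width 2): heights before test = [5 6 7 6 2 1]; fits = True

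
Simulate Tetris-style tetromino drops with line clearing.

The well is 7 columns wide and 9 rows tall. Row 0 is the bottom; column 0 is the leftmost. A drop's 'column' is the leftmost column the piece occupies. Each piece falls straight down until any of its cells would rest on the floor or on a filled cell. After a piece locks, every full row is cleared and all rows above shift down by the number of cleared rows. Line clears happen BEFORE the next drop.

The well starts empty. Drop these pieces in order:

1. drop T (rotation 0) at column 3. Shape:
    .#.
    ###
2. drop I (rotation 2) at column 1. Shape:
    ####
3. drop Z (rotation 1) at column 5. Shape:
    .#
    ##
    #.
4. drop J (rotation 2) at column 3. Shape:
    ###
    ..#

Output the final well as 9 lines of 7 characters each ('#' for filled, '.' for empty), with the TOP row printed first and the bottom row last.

Drop 1: T rot0 at col 3 lands with bottom-row=0; cleared 0 line(s) (total 0); column heights now [0 0 0 1 2 1 0], max=2
Drop 2: I rot2 at col 1 lands with bottom-row=2; cleared 0 line(s) (total 0); column heights now [0 3 3 3 3 1 0], max=3
Drop 3: Z rot1 at col 5 lands with bottom-row=1; cleared 0 line(s) (total 0); column heights now [0 3 3 3 3 3 4], max=4
Drop 4: J rot2 at col 3 lands with bottom-row=3; cleared 0 line(s) (total 0); column heights now [0 3 3 5 5 5 4], max=5

Answer: .......
.......
.......
.......
...###.
.....##
.######
....##.
...###.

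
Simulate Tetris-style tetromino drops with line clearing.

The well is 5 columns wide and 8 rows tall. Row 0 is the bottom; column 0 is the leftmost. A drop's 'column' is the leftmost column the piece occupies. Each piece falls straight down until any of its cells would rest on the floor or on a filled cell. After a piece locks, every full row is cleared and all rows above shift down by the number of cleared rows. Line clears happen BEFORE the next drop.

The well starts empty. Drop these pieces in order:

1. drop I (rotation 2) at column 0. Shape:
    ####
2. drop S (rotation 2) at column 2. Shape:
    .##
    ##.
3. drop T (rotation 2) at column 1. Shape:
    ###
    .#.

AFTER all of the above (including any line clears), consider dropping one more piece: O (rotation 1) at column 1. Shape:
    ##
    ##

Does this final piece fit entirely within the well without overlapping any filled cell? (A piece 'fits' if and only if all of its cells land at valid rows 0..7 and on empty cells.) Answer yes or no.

Drop 1: I rot2 at col 0 lands with bottom-row=0; cleared 0 line(s) (total 0); column heights now [1 1 1 1 0], max=1
Drop 2: S rot2 at col 2 lands with bottom-row=1; cleared 0 line(s) (total 0); column heights now [1 1 2 3 3], max=3
Drop 3: T rot2 at col 1 lands with bottom-row=2; cleared 0 line(s) (total 0); column heights now [1 4 4 4 3], max=4
Test piece O rot1 at col 1 (width 2): heights before test = [1 4 4 4 3]; fits = True

Answer: yes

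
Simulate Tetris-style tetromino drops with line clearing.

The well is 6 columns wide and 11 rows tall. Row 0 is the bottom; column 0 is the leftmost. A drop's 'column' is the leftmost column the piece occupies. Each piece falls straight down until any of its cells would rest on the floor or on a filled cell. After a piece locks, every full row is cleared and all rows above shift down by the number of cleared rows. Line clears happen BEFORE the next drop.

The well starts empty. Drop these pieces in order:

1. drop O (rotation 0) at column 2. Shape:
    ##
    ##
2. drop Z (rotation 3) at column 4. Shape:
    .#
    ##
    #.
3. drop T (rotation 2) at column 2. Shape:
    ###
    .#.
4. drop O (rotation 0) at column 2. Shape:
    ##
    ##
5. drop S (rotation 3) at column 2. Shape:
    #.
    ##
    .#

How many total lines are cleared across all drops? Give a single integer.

Answer: 0

Derivation:
Drop 1: O rot0 at col 2 lands with bottom-row=0; cleared 0 line(s) (total 0); column heights now [0 0 2 2 0 0], max=2
Drop 2: Z rot3 at col 4 lands with bottom-row=0; cleared 0 line(s) (total 0); column heights now [0 0 2 2 2 3], max=3
Drop 3: T rot2 at col 2 lands with bottom-row=2; cleared 0 line(s) (total 0); column heights now [0 0 4 4 4 3], max=4
Drop 4: O rot0 at col 2 lands with bottom-row=4; cleared 0 line(s) (total 0); column heights now [0 0 6 6 4 3], max=6
Drop 5: S rot3 at col 2 lands with bottom-row=6; cleared 0 line(s) (total 0); column heights now [0 0 9 8 4 3], max=9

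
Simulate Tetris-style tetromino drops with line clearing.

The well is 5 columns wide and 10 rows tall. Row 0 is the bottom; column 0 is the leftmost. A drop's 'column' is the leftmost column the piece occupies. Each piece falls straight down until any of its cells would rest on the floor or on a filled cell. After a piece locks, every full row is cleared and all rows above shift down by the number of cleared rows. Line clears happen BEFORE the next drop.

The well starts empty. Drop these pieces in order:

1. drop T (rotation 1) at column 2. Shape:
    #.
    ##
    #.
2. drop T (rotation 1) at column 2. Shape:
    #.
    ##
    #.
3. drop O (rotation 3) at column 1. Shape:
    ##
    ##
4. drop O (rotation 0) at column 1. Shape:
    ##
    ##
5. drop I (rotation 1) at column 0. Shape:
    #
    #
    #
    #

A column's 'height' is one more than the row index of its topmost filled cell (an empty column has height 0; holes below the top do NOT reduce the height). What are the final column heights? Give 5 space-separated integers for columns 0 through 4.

Answer: 4 10 10 5 0

Derivation:
Drop 1: T rot1 at col 2 lands with bottom-row=0; cleared 0 line(s) (total 0); column heights now [0 0 3 2 0], max=3
Drop 2: T rot1 at col 2 lands with bottom-row=3; cleared 0 line(s) (total 0); column heights now [0 0 6 5 0], max=6
Drop 3: O rot3 at col 1 lands with bottom-row=6; cleared 0 line(s) (total 0); column heights now [0 8 8 5 0], max=8
Drop 4: O rot0 at col 1 lands with bottom-row=8; cleared 0 line(s) (total 0); column heights now [0 10 10 5 0], max=10
Drop 5: I rot1 at col 0 lands with bottom-row=0; cleared 0 line(s) (total 0); column heights now [4 10 10 5 0], max=10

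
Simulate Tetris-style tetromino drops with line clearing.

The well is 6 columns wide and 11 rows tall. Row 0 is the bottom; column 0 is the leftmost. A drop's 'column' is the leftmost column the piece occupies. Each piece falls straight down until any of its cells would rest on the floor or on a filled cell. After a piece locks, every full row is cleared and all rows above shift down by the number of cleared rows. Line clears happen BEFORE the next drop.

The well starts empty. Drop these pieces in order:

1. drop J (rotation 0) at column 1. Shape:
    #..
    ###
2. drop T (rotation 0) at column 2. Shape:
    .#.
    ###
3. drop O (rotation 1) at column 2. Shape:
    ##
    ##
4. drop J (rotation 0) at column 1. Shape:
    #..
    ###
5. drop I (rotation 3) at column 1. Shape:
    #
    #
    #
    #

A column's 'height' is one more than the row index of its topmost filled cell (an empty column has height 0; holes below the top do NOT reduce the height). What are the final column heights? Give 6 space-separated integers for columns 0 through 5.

Drop 1: J rot0 at col 1 lands with bottom-row=0; cleared 0 line(s) (total 0); column heights now [0 2 1 1 0 0], max=2
Drop 2: T rot0 at col 2 lands with bottom-row=1; cleared 0 line(s) (total 0); column heights now [0 2 2 3 2 0], max=3
Drop 3: O rot1 at col 2 lands with bottom-row=3; cleared 0 line(s) (total 0); column heights now [0 2 5 5 2 0], max=5
Drop 4: J rot0 at col 1 lands with bottom-row=5; cleared 0 line(s) (total 0); column heights now [0 7 6 6 2 0], max=7
Drop 5: I rot3 at col 1 lands with bottom-row=7; cleared 0 line(s) (total 0); column heights now [0 11 6 6 2 0], max=11

Answer: 0 11 6 6 2 0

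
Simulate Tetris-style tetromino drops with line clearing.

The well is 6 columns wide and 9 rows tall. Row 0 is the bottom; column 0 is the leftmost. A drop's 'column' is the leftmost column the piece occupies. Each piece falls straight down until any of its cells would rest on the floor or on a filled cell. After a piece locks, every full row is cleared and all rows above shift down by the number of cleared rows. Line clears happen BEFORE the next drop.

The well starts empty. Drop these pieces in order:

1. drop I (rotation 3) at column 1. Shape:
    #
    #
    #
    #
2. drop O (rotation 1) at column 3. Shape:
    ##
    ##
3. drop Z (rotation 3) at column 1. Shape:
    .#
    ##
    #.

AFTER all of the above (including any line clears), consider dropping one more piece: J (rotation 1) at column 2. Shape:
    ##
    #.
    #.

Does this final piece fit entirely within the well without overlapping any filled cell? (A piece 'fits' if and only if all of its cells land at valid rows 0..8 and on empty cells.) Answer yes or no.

Drop 1: I rot3 at col 1 lands with bottom-row=0; cleared 0 line(s) (total 0); column heights now [0 4 0 0 0 0], max=4
Drop 2: O rot1 at col 3 lands with bottom-row=0; cleared 0 line(s) (total 0); column heights now [0 4 0 2 2 0], max=4
Drop 3: Z rot3 at col 1 lands with bottom-row=4; cleared 0 line(s) (total 0); column heights now [0 6 7 2 2 0], max=7
Test piece J rot1 at col 2 (width 2): heights before test = [0 6 7 2 2 0]; fits = False

Answer: no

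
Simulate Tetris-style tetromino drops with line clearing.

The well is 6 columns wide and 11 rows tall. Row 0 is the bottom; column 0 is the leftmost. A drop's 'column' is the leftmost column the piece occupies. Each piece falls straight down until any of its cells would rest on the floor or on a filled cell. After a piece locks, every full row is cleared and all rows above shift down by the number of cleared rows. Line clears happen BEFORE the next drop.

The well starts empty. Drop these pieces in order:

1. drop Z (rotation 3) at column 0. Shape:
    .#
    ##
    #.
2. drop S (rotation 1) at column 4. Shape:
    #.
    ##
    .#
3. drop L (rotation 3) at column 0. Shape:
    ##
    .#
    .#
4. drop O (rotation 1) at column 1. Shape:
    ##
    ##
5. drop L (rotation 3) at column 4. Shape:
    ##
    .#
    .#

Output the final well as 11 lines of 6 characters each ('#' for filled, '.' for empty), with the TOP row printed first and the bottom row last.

Answer: ......
......
......
.##...
.##...
##....
.#..##
.#...#
.#..##
##..##
#....#

Derivation:
Drop 1: Z rot3 at col 0 lands with bottom-row=0; cleared 0 line(s) (total 0); column heights now [2 3 0 0 0 0], max=3
Drop 2: S rot1 at col 4 lands with bottom-row=0; cleared 0 line(s) (total 0); column heights now [2 3 0 0 3 2], max=3
Drop 3: L rot3 at col 0 lands with bottom-row=3; cleared 0 line(s) (total 0); column heights now [6 6 0 0 3 2], max=6
Drop 4: O rot1 at col 1 lands with bottom-row=6; cleared 0 line(s) (total 0); column heights now [6 8 8 0 3 2], max=8
Drop 5: L rot3 at col 4 lands with bottom-row=2; cleared 0 line(s) (total 0); column heights now [6 8 8 0 5 5], max=8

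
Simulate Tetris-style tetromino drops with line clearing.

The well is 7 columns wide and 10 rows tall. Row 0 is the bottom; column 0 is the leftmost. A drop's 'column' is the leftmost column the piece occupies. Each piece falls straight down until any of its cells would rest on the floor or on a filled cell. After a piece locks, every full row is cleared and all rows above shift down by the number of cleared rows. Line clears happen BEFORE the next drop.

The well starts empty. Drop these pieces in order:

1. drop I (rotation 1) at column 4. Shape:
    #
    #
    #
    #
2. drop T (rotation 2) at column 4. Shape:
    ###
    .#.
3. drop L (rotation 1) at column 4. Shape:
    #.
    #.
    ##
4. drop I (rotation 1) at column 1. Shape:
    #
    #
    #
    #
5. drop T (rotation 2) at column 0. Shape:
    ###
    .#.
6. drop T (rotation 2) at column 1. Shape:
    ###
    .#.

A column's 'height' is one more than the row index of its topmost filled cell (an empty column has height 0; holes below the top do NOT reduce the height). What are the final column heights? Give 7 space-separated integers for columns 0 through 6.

Drop 1: I rot1 at col 4 lands with bottom-row=0; cleared 0 line(s) (total 0); column heights now [0 0 0 0 4 0 0], max=4
Drop 2: T rot2 at col 4 lands with bottom-row=3; cleared 0 line(s) (total 0); column heights now [0 0 0 0 5 5 5], max=5
Drop 3: L rot1 at col 4 lands with bottom-row=5; cleared 0 line(s) (total 0); column heights now [0 0 0 0 8 6 5], max=8
Drop 4: I rot1 at col 1 lands with bottom-row=0; cleared 0 line(s) (total 0); column heights now [0 4 0 0 8 6 5], max=8
Drop 5: T rot2 at col 0 lands with bottom-row=4; cleared 0 line(s) (total 0); column heights now [6 6 6 0 8 6 5], max=8
Drop 6: T rot2 at col 1 lands with bottom-row=6; cleared 0 line(s) (total 0); column heights now [6 8 8 8 8 6 5], max=8

Answer: 6 8 8 8 8 6 5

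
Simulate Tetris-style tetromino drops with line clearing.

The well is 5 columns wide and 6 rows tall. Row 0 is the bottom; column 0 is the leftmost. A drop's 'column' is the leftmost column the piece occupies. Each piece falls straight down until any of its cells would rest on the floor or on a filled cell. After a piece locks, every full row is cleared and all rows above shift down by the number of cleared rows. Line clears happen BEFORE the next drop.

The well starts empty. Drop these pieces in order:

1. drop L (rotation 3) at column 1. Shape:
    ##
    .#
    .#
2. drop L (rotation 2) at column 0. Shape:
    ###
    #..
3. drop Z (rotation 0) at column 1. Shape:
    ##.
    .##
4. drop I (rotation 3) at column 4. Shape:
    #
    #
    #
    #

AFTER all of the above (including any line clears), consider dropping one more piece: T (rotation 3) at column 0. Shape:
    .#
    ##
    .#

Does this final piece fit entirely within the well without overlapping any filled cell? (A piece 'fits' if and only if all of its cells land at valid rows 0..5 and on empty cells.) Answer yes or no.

Answer: no

Derivation:
Drop 1: L rot3 at col 1 lands with bottom-row=0; cleared 0 line(s) (total 0); column heights now [0 3 3 0 0], max=3
Drop 2: L rot2 at col 0 lands with bottom-row=2; cleared 0 line(s) (total 0); column heights now [4 4 4 0 0], max=4
Drop 3: Z rot0 at col 1 lands with bottom-row=4; cleared 0 line(s) (total 0); column heights now [4 6 6 5 0], max=6
Drop 4: I rot3 at col 4 lands with bottom-row=0; cleared 0 line(s) (total 0); column heights now [4 6 6 5 4], max=6
Test piece T rot3 at col 0 (width 2): heights before test = [4 6 6 5 4]; fits = False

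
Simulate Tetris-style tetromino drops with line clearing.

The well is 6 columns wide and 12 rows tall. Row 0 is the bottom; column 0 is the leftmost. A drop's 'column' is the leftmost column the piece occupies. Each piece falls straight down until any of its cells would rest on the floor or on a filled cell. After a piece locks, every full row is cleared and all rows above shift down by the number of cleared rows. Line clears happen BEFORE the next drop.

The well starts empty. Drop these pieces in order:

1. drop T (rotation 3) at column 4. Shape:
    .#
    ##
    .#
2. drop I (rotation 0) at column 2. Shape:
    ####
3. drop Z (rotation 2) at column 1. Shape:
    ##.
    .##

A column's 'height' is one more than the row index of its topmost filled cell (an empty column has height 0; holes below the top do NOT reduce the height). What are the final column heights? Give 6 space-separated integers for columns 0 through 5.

Answer: 0 6 6 5 4 4

Derivation:
Drop 1: T rot3 at col 4 lands with bottom-row=0; cleared 0 line(s) (total 0); column heights now [0 0 0 0 2 3], max=3
Drop 2: I rot0 at col 2 lands with bottom-row=3; cleared 0 line(s) (total 0); column heights now [0 0 4 4 4 4], max=4
Drop 3: Z rot2 at col 1 lands with bottom-row=4; cleared 0 line(s) (total 0); column heights now [0 6 6 5 4 4], max=6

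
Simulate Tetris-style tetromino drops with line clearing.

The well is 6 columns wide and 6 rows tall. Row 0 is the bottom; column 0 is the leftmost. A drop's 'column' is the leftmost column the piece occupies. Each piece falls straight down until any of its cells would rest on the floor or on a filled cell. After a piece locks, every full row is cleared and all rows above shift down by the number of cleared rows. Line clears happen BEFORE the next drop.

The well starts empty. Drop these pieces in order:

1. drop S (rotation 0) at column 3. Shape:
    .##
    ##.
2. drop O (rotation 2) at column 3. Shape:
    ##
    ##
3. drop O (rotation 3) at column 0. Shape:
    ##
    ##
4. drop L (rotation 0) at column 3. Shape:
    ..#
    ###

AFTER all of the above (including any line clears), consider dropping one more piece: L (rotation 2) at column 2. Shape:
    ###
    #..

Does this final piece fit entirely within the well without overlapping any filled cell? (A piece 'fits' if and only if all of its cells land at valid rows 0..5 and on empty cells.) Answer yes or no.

Answer: yes

Derivation:
Drop 1: S rot0 at col 3 lands with bottom-row=0; cleared 0 line(s) (total 0); column heights now [0 0 0 1 2 2], max=2
Drop 2: O rot2 at col 3 lands with bottom-row=2; cleared 0 line(s) (total 0); column heights now [0 0 0 4 4 2], max=4
Drop 3: O rot3 at col 0 lands with bottom-row=0; cleared 0 line(s) (total 0); column heights now [2 2 0 4 4 2], max=4
Drop 4: L rot0 at col 3 lands with bottom-row=4; cleared 0 line(s) (total 0); column heights now [2 2 0 5 5 6], max=6
Test piece L rot2 at col 2 (width 3): heights before test = [2 2 0 5 5 6]; fits = True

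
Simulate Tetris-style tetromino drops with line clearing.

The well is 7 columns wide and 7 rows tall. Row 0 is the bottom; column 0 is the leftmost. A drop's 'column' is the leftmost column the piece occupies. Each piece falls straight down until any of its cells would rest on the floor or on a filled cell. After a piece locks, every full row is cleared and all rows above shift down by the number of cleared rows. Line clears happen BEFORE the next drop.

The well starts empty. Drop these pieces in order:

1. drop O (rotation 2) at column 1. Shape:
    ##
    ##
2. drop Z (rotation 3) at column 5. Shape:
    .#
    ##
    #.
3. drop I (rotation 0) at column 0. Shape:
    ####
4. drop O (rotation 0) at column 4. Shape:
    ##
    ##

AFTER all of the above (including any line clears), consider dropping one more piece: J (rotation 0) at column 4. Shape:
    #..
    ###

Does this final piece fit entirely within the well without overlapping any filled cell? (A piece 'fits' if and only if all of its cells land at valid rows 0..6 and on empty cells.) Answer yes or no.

Answer: yes

Derivation:
Drop 1: O rot2 at col 1 lands with bottom-row=0; cleared 0 line(s) (total 0); column heights now [0 2 2 0 0 0 0], max=2
Drop 2: Z rot3 at col 5 lands with bottom-row=0; cleared 0 line(s) (total 0); column heights now [0 2 2 0 0 2 3], max=3
Drop 3: I rot0 at col 0 lands with bottom-row=2; cleared 0 line(s) (total 0); column heights now [3 3 3 3 0 2 3], max=3
Drop 4: O rot0 at col 4 lands with bottom-row=2; cleared 1 line(s) (total 1); column heights now [0 2 2 0 3 3 2], max=3
Test piece J rot0 at col 4 (width 3): heights before test = [0 2 2 0 3 3 2]; fits = True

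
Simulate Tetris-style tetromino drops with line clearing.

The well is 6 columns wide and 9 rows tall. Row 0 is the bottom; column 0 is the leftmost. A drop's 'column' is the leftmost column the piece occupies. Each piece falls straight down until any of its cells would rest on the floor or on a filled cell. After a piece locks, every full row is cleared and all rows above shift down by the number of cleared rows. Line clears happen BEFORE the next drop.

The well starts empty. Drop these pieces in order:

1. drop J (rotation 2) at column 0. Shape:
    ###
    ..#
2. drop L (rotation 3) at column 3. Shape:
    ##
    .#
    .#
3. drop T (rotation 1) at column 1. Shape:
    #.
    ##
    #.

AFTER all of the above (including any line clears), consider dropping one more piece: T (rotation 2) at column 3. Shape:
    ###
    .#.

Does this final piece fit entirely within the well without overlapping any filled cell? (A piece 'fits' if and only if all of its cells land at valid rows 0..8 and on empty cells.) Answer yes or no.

Drop 1: J rot2 at col 0 lands with bottom-row=0; cleared 0 line(s) (total 0); column heights now [2 2 2 0 0 0], max=2
Drop 2: L rot3 at col 3 lands with bottom-row=0; cleared 0 line(s) (total 0); column heights now [2 2 2 3 3 0], max=3
Drop 3: T rot1 at col 1 lands with bottom-row=2; cleared 0 line(s) (total 0); column heights now [2 5 4 3 3 0], max=5
Test piece T rot2 at col 3 (width 3): heights before test = [2 5 4 3 3 0]; fits = True

Answer: yes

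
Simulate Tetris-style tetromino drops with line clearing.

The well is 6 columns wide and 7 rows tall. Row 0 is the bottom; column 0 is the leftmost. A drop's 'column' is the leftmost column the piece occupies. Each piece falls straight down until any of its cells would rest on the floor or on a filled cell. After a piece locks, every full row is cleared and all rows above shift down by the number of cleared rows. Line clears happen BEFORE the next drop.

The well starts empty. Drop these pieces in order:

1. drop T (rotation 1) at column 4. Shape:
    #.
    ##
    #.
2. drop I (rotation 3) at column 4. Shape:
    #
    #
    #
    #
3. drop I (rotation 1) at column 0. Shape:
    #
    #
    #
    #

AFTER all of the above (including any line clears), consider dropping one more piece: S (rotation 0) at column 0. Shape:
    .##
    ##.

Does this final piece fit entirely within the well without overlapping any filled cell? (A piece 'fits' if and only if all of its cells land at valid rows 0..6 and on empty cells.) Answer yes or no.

Answer: yes

Derivation:
Drop 1: T rot1 at col 4 lands with bottom-row=0; cleared 0 line(s) (total 0); column heights now [0 0 0 0 3 2], max=3
Drop 2: I rot3 at col 4 lands with bottom-row=3; cleared 0 line(s) (total 0); column heights now [0 0 0 0 7 2], max=7
Drop 3: I rot1 at col 0 lands with bottom-row=0; cleared 0 line(s) (total 0); column heights now [4 0 0 0 7 2], max=7
Test piece S rot0 at col 0 (width 3): heights before test = [4 0 0 0 7 2]; fits = True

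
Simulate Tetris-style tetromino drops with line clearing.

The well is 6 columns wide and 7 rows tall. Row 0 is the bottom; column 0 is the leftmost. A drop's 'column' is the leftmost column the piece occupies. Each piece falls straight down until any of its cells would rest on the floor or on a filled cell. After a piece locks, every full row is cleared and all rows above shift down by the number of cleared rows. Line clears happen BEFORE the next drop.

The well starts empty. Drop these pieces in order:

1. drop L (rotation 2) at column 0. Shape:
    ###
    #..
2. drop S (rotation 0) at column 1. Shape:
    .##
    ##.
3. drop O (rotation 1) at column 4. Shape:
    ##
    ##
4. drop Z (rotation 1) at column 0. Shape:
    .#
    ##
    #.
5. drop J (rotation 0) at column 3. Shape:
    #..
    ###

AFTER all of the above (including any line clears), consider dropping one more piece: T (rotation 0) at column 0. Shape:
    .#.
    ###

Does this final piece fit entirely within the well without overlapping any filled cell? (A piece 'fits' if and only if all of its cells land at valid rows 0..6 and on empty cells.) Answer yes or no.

Drop 1: L rot2 at col 0 lands with bottom-row=0; cleared 0 line(s) (total 0); column heights now [2 2 2 0 0 0], max=2
Drop 2: S rot0 at col 1 lands with bottom-row=2; cleared 0 line(s) (total 0); column heights now [2 3 4 4 0 0], max=4
Drop 3: O rot1 at col 4 lands with bottom-row=0; cleared 0 line(s) (total 0); column heights now [2 3 4 4 2 2], max=4
Drop 4: Z rot1 at col 0 lands with bottom-row=2; cleared 0 line(s) (total 0); column heights now [4 5 4 4 2 2], max=5
Drop 5: J rot0 at col 3 lands with bottom-row=4; cleared 0 line(s) (total 0); column heights now [4 5 4 6 5 5], max=6
Test piece T rot0 at col 0 (width 3): heights before test = [4 5 4 6 5 5]; fits = True

Answer: yes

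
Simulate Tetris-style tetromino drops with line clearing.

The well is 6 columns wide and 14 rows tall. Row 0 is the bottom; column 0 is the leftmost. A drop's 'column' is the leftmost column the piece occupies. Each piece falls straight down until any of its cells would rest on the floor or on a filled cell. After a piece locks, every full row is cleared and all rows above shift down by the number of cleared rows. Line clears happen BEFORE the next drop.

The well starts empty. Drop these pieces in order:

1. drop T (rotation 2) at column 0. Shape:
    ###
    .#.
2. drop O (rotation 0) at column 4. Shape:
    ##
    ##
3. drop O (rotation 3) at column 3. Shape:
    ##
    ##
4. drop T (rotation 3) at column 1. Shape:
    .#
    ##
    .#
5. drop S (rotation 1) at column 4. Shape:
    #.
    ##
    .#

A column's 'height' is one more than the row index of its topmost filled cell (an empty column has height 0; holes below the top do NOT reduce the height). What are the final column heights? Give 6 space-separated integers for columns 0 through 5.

Answer: 2 4 5 4 6 5

Derivation:
Drop 1: T rot2 at col 0 lands with bottom-row=0; cleared 0 line(s) (total 0); column heights now [2 2 2 0 0 0], max=2
Drop 2: O rot0 at col 4 lands with bottom-row=0; cleared 0 line(s) (total 0); column heights now [2 2 2 0 2 2], max=2
Drop 3: O rot3 at col 3 lands with bottom-row=2; cleared 0 line(s) (total 0); column heights now [2 2 2 4 4 2], max=4
Drop 4: T rot3 at col 1 lands with bottom-row=2; cleared 0 line(s) (total 0); column heights now [2 4 5 4 4 2], max=5
Drop 5: S rot1 at col 4 lands with bottom-row=3; cleared 0 line(s) (total 0); column heights now [2 4 5 4 6 5], max=6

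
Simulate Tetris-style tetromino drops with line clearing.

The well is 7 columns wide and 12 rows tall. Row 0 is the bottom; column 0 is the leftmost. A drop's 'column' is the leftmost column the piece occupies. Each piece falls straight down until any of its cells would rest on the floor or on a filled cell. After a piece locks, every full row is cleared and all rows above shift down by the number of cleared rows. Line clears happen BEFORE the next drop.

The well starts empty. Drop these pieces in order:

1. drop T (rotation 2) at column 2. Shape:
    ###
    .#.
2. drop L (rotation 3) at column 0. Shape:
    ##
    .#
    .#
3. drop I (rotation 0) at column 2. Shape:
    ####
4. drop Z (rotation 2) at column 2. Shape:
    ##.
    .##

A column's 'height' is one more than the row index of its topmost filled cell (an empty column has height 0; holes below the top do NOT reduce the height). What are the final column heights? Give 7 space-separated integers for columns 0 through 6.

Drop 1: T rot2 at col 2 lands with bottom-row=0; cleared 0 line(s) (total 0); column heights now [0 0 2 2 2 0 0], max=2
Drop 2: L rot3 at col 0 lands with bottom-row=0; cleared 0 line(s) (total 0); column heights now [3 3 2 2 2 0 0], max=3
Drop 3: I rot0 at col 2 lands with bottom-row=2; cleared 0 line(s) (total 0); column heights now [3 3 3 3 3 3 0], max=3
Drop 4: Z rot2 at col 2 lands with bottom-row=3; cleared 0 line(s) (total 0); column heights now [3 3 5 5 4 3 0], max=5

Answer: 3 3 5 5 4 3 0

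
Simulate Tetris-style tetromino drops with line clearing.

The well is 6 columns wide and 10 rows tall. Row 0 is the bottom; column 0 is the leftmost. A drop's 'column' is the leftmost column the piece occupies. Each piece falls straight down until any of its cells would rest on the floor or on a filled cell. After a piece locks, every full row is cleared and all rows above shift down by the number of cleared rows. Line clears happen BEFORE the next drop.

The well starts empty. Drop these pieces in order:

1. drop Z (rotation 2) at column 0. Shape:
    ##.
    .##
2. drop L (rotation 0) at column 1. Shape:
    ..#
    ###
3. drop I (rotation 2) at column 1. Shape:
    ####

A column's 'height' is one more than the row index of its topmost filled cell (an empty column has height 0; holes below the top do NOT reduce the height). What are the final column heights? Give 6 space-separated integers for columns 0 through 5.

Drop 1: Z rot2 at col 0 lands with bottom-row=0; cleared 0 line(s) (total 0); column heights now [2 2 1 0 0 0], max=2
Drop 2: L rot0 at col 1 lands with bottom-row=2; cleared 0 line(s) (total 0); column heights now [2 3 3 4 0 0], max=4
Drop 3: I rot2 at col 1 lands with bottom-row=4; cleared 0 line(s) (total 0); column heights now [2 5 5 5 5 0], max=5

Answer: 2 5 5 5 5 0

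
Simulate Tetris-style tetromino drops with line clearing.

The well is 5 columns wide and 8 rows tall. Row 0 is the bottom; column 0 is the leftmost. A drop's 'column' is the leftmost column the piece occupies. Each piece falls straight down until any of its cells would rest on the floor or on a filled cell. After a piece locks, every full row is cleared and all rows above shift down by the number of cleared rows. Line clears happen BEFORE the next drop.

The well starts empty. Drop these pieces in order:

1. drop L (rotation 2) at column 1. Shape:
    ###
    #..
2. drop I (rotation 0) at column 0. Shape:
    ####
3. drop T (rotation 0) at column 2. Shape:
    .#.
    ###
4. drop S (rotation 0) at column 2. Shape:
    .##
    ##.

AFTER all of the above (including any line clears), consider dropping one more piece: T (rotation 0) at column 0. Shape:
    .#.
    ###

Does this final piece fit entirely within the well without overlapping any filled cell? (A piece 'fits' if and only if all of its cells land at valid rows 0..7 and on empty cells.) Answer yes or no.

Drop 1: L rot2 at col 1 lands with bottom-row=0; cleared 0 line(s) (total 0); column heights now [0 2 2 2 0], max=2
Drop 2: I rot0 at col 0 lands with bottom-row=2; cleared 0 line(s) (total 0); column heights now [3 3 3 3 0], max=3
Drop 3: T rot0 at col 2 lands with bottom-row=3; cleared 0 line(s) (total 0); column heights now [3 3 4 5 4], max=5
Drop 4: S rot0 at col 2 lands with bottom-row=5; cleared 0 line(s) (total 0); column heights now [3 3 6 7 7], max=7
Test piece T rot0 at col 0 (width 3): heights before test = [3 3 6 7 7]; fits = True

Answer: yes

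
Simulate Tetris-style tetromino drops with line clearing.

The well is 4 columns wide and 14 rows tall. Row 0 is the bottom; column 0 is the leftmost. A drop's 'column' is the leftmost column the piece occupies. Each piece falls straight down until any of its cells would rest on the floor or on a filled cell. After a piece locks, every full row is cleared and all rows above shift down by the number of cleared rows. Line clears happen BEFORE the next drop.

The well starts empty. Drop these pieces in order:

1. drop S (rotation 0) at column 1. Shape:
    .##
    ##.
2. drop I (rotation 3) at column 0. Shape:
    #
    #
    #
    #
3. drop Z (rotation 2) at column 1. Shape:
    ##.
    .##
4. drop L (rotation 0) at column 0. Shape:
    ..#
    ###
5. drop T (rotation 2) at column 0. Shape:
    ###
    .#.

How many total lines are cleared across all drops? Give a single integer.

Answer: 0

Derivation:
Drop 1: S rot0 at col 1 lands with bottom-row=0; cleared 0 line(s) (total 0); column heights now [0 1 2 2], max=2
Drop 2: I rot3 at col 0 lands with bottom-row=0; cleared 0 line(s) (total 0); column heights now [4 1 2 2], max=4
Drop 3: Z rot2 at col 1 lands with bottom-row=2; cleared 0 line(s) (total 0); column heights now [4 4 4 3], max=4
Drop 4: L rot0 at col 0 lands with bottom-row=4; cleared 0 line(s) (total 0); column heights now [5 5 6 3], max=6
Drop 5: T rot2 at col 0 lands with bottom-row=5; cleared 0 line(s) (total 0); column heights now [7 7 7 3], max=7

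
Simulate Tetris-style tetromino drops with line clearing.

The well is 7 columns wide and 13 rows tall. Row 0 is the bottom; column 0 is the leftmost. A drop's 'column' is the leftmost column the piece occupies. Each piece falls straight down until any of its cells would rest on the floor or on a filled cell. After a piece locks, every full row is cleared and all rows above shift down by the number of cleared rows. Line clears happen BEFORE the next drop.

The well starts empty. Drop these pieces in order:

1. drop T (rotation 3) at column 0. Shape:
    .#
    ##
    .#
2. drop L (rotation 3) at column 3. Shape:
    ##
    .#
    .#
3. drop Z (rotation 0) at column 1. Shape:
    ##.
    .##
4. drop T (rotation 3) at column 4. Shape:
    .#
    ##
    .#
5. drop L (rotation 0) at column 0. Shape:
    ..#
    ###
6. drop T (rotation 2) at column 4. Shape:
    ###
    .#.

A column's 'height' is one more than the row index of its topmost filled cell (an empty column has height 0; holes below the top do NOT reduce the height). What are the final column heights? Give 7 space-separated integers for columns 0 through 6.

Drop 1: T rot3 at col 0 lands with bottom-row=0; cleared 0 line(s) (total 0); column heights now [2 3 0 0 0 0 0], max=3
Drop 2: L rot3 at col 3 lands with bottom-row=0; cleared 0 line(s) (total 0); column heights now [2 3 0 3 3 0 0], max=3
Drop 3: Z rot0 at col 1 lands with bottom-row=3; cleared 0 line(s) (total 0); column heights now [2 5 5 4 3 0 0], max=5
Drop 4: T rot3 at col 4 lands with bottom-row=2; cleared 0 line(s) (total 0); column heights now [2 5 5 4 4 5 0], max=5
Drop 5: L rot0 at col 0 lands with bottom-row=5; cleared 0 line(s) (total 0); column heights now [6 6 7 4 4 5 0], max=7
Drop 6: T rot2 at col 4 lands with bottom-row=5; cleared 0 line(s) (total 0); column heights now [6 6 7 4 7 7 7], max=7

Answer: 6 6 7 4 7 7 7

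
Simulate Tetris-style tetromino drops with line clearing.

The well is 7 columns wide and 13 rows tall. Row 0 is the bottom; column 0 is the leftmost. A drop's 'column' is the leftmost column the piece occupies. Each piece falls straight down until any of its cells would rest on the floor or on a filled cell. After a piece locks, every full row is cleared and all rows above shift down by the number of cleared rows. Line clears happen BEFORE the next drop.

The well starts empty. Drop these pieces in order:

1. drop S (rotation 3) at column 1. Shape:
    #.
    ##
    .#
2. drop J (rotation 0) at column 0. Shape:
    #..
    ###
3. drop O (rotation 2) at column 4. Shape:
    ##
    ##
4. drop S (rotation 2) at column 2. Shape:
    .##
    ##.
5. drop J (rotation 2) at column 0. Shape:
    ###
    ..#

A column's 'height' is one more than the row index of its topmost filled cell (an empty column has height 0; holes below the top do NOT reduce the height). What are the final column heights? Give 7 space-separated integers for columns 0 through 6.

Answer: 7 7 7 6 6 2 0

Derivation:
Drop 1: S rot3 at col 1 lands with bottom-row=0; cleared 0 line(s) (total 0); column heights now [0 3 2 0 0 0 0], max=3
Drop 2: J rot0 at col 0 lands with bottom-row=3; cleared 0 line(s) (total 0); column heights now [5 4 4 0 0 0 0], max=5
Drop 3: O rot2 at col 4 lands with bottom-row=0; cleared 0 line(s) (total 0); column heights now [5 4 4 0 2 2 0], max=5
Drop 4: S rot2 at col 2 lands with bottom-row=4; cleared 0 line(s) (total 0); column heights now [5 4 5 6 6 2 0], max=6
Drop 5: J rot2 at col 0 lands with bottom-row=5; cleared 0 line(s) (total 0); column heights now [7 7 7 6 6 2 0], max=7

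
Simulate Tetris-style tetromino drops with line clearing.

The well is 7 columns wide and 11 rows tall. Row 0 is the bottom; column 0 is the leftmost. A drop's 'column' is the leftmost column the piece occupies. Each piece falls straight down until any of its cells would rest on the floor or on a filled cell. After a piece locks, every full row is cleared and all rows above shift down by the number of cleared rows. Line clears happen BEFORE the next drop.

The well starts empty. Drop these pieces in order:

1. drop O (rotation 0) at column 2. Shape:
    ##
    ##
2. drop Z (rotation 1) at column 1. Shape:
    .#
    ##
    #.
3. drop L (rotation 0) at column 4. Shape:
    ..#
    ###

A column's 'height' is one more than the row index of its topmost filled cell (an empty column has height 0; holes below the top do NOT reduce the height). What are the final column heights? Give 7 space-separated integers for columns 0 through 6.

Drop 1: O rot0 at col 2 lands with bottom-row=0; cleared 0 line(s) (total 0); column heights now [0 0 2 2 0 0 0], max=2
Drop 2: Z rot1 at col 1 lands with bottom-row=1; cleared 0 line(s) (total 0); column heights now [0 3 4 2 0 0 0], max=4
Drop 3: L rot0 at col 4 lands with bottom-row=0; cleared 0 line(s) (total 0); column heights now [0 3 4 2 1 1 2], max=4

Answer: 0 3 4 2 1 1 2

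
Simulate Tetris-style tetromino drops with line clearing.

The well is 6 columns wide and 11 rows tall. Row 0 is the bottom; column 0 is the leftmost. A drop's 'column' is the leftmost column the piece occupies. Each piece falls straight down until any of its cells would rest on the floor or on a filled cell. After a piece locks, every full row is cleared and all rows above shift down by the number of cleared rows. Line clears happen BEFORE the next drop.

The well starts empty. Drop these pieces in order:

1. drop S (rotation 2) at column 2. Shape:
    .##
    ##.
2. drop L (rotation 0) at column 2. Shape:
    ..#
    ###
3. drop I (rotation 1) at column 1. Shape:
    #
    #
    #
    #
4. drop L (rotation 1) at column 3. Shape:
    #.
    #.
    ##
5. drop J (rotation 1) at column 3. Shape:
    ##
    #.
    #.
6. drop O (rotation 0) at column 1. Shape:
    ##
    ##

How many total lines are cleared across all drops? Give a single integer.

Drop 1: S rot2 at col 2 lands with bottom-row=0; cleared 0 line(s) (total 0); column heights now [0 0 1 2 2 0], max=2
Drop 2: L rot0 at col 2 lands with bottom-row=2; cleared 0 line(s) (total 0); column heights now [0 0 3 3 4 0], max=4
Drop 3: I rot1 at col 1 lands with bottom-row=0; cleared 0 line(s) (total 0); column heights now [0 4 3 3 4 0], max=4
Drop 4: L rot1 at col 3 lands with bottom-row=4; cleared 0 line(s) (total 0); column heights now [0 4 3 7 5 0], max=7
Drop 5: J rot1 at col 3 lands with bottom-row=7; cleared 0 line(s) (total 0); column heights now [0 4 3 10 10 0], max=10
Drop 6: O rot0 at col 1 lands with bottom-row=4; cleared 0 line(s) (total 0); column heights now [0 6 6 10 10 0], max=10

Answer: 0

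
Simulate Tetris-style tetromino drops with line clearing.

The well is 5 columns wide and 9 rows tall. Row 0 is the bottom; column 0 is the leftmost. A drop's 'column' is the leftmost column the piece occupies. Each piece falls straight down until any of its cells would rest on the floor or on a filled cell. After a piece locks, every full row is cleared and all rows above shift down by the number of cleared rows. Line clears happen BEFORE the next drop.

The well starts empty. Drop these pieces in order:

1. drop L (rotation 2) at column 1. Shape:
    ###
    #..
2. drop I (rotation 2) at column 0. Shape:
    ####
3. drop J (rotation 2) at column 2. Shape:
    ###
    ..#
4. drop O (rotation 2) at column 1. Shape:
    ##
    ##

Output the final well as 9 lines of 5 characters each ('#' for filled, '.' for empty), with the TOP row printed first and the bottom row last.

Drop 1: L rot2 at col 1 lands with bottom-row=0; cleared 0 line(s) (total 0); column heights now [0 2 2 2 0], max=2
Drop 2: I rot2 at col 0 lands with bottom-row=2; cleared 0 line(s) (total 0); column heights now [3 3 3 3 0], max=3
Drop 3: J rot2 at col 2 lands with bottom-row=2; cleared 1 line(s) (total 1); column heights now [0 2 3 3 3], max=3
Drop 4: O rot2 at col 1 lands with bottom-row=3; cleared 0 line(s) (total 1); column heights now [0 5 5 3 3], max=5

Answer: .....
.....
.....
.....
.##..
.##..
..###
.###.
.#...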